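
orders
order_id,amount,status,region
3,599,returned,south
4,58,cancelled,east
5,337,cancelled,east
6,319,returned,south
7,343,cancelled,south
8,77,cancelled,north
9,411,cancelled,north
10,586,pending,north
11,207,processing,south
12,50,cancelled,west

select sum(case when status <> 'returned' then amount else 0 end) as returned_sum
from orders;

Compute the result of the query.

2069

order_id=3: ✗
order_id=4: ✓ → 58
order_id=5: ✓ → 337
order_id=6: ✗
order_id=7: ✓ → 343
order_id=8: ✓ → 77
order_id=9: ✓ → 411
order_id=10: ✓ → 586
order_id=11: ✓ → 207
order_id=12: ✓ → 50
returned_sum = 58 + 337 + 343 + 77 + 411 + 586 + 207 + 50 = 2069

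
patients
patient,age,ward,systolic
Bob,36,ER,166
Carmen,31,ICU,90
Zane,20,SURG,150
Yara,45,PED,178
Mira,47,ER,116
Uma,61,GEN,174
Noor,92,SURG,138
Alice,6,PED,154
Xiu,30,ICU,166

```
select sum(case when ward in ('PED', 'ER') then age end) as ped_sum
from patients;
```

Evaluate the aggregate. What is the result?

patient=Bob: ✓ → 36
patient=Carmen: ✗
patient=Zane: ✗
patient=Yara: ✓ → 45
patient=Mira: ✓ → 47
patient=Uma: ✗
patient=Noor: ✗
patient=Alice: ✓ → 6
patient=Xiu: ✗
ped_sum = 36 + 45 + 47 + 6 = 134

134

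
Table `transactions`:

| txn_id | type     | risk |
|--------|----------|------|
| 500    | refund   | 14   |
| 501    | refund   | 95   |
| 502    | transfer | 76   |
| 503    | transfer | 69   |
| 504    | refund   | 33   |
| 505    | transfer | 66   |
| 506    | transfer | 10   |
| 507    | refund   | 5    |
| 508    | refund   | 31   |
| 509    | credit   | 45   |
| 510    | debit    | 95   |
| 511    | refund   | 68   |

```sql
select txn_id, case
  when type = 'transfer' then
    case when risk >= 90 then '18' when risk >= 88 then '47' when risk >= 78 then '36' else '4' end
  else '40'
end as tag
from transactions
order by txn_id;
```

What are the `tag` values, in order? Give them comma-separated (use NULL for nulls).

txn_id=500: type='refund' → outer ELSE → 40
txn_id=501: type='refund' → outer ELSE → 40
txn_id=502: type='transfer' → inner[ELSE] → 4
txn_id=503: type='transfer' → inner[ELSE] → 4
txn_id=504: type='refund' → outer ELSE → 40
txn_id=505: type='transfer' → inner[ELSE] → 4
txn_id=506: type='transfer' → inner[ELSE] → 4
txn_id=507: type='refund' → outer ELSE → 40
txn_id=508: type='refund' → outer ELSE → 40
txn_id=509: type='credit' → outer ELSE → 40
txn_id=510: type='debit' → outer ELSE → 40
txn_id=511: type='refund' → outer ELSE → 40

40, 40, 4, 4, 40, 4, 4, 40, 40, 40, 40, 40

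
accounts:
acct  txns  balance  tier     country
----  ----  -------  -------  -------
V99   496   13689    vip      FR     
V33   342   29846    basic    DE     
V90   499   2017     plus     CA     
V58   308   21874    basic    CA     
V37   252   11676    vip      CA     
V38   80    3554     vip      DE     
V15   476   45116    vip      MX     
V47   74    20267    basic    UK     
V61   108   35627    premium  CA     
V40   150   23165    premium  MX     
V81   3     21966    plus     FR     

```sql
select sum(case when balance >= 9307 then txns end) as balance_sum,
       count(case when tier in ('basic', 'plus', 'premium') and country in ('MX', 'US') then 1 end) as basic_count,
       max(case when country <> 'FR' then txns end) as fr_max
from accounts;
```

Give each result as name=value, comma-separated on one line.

balance_sum=2209, basic_count=1, fr_max=499

[balance_sum: balance >= 9307]
acct=V99: ✓ → 496
acct=V33: ✓ → 342
acct=V90: ✗
acct=V58: ✓ → 308
acct=V37: ✓ → 252
acct=V38: ✗
acct=V15: ✓ → 476
acct=V47: ✓ → 74
acct=V61: ✓ → 108
acct=V40: ✓ → 150
acct=V81: ✓ → 3
balance_sum = 496 + 342 + 308 + 252 + 476 + 74 + 108 + 150 + 3 = 2209
—
[basic_count: tier in ('basic', 'plus', 'premium') and country in ('MX', 'US')]
acct=V99: ✗
acct=V33: ✗
acct=V90: ✗
acct=V58: ✗
acct=V37: ✗
acct=V38: ✗
acct=V15: ✗
acct=V47: ✗
acct=V61: ✗
acct=V40: ✓ → 1
acct=V81: ✗
basic_count = COUNT(1) = 1
—
[fr_max: country <> 'FR']
acct=V99: ✗
acct=V33: ✓ → 342
acct=V90: ✓ → 499
acct=V58: ✓ → 308
acct=V37: ✓ → 252
acct=V38: ✓ → 80
acct=V15: ✓ → 476
acct=V47: ✓ → 74
acct=V61: ✓ → 108
acct=V40: ✓ → 150
acct=V81: ✗
fr_max = MAX(342, 499, 308, 252, 80, 476, 74, 108, 150) = 499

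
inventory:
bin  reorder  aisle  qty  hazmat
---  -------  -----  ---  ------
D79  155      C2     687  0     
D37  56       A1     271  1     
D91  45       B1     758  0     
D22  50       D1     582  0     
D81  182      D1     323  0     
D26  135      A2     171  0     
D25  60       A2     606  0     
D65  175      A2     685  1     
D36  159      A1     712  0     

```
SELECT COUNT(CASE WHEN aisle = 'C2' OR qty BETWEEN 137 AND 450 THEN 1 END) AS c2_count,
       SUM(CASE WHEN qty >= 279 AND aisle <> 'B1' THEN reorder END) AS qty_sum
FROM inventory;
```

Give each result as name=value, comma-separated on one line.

c2_count=4, qty_sum=781

[c2_count: aisle = 'C2' OR qty BETWEEN 137 AND 450]
bin=D79: ✓ → 1
bin=D37: ✓ → 1
bin=D91: ✗
bin=D22: ✗
bin=D81: ✓ → 1
bin=D26: ✓ → 1
bin=D25: ✗
bin=D65: ✗
bin=D36: ✗
c2_count = COUNT(1, 1, 1, 1) = 4
—
[qty_sum: qty >= 279 AND aisle <> 'B1']
bin=D79: ✓ → 155
bin=D37: ✗
bin=D91: ✗
bin=D22: ✓ → 50
bin=D81: ✓ → 182
bin=D26: ✗
bin=D25: ✓ → 60
bin=D65: ✓ → 175
bin=D36: ✓ → 159
qty_sum = 155 + 50 + 182 + 60 + 175 + 159 = 781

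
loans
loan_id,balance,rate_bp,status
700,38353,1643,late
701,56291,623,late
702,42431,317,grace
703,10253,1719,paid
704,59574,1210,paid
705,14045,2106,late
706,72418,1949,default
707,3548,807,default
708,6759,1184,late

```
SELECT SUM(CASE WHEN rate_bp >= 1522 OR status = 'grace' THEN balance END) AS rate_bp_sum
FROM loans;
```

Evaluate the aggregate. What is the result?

loan_id=700: ✓ → 38353
loan_id=701: ✗
loan_id=702: ✓ → 42431
loan_id=703: ✓ → 10253
loan_id=704: ✗
loan_id=705: ✓ → 14045
loan_id=706: ✓ → 72418
loan_id=707: ✗
loan_id=708: ✗
rate_bp_sum = 38353 + 42431 + 10253 + 14045 + 72418 = 177500

177500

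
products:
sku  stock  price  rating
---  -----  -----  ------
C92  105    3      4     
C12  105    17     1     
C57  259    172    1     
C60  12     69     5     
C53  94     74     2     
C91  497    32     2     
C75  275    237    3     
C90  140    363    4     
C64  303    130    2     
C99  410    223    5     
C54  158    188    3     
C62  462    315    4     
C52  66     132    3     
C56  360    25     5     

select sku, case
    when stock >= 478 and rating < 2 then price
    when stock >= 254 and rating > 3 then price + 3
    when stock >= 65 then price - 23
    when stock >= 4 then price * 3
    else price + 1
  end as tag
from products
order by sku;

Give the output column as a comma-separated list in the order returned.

sku=C12: stock >= 65 → -6
sku=C52: stock >= 65 → 109
sku=C53: stock >= 65 → 51
sku=C54: stock >= 65 → 165
sku=C56: stock >= 254 and rating > 3 → 28
sku=C57: stock >= 65 → 149
sku=C60: stock >= 4 → 207
sku=C62: stock >= 254 and rating > 3 → 318
sku=C64: stock >= 65 → 107
sku=C75: stock >= 65 → 214
sku=C90: stock >= 65 → 340
sku=C91: stock >= 65 → 9
sku=C92: stock >= 65 → -20
sku=C99: stock >= 254 and rating > 3 → 226

-6, 109, 51, 165, 28, 149, 207, 318, 107, 214, 340, 9, -20, 226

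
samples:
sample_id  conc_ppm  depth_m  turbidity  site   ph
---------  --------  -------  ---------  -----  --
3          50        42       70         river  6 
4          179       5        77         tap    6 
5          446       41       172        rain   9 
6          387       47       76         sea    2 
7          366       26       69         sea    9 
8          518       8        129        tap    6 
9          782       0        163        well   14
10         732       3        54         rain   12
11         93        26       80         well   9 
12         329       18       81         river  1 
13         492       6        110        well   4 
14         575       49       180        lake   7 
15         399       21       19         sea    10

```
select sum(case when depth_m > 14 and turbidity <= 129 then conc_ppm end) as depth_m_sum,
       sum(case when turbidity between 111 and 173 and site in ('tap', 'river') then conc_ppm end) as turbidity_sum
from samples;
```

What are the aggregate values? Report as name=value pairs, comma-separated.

depth_m_sum=1624, turbidity_sum=518

[depth_m_sum: depth_m > 14 and turbidity <= 129]
sample_id=3: ✓ → 50
sample_id=4: ✗
sample_id=5: ✗
sample_id=6: ✓ → 387
sample_id=7: ✓ → 366
sample_id=8: ✗
sample_id=9: ✗
sample_id=10: ✗
sample_id=11: ✓ → 93
sample_id=12: ✓ → 329
sample_id=13: ✗
sample_id=14: ✗
sample_id=15: ✓ → 399
depth_m_sum = 50 + 387 + 366 + 93 + 329 + 399 = 1624
—
[turbidity_sum: turbidity between 111 and 173 and site in ('tap', 'river')]
sample_id=3: ✗
sample_id=4: ✗
sample_id=5: ✗
sample_id=6: ✗
sample_id=7: ✗
sample_id=8: ✓ → 518
sample_id=9: ✗
sample_id=10: ✗
sample_id=11: ✗
sample_id=12: ✗
sample_id=13: ✗
sample_id=14: ✗
sample_id=15: ✗
turbidity_sum = 518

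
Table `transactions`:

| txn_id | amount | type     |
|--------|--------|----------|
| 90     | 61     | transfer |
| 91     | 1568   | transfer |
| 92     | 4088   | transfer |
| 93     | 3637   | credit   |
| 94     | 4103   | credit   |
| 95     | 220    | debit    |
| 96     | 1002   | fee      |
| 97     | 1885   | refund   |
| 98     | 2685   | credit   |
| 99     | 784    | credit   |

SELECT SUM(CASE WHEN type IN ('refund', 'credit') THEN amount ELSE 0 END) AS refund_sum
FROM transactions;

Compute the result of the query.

13094

txn_id=90: ✗
txn_id=91: ✗
txn_id=92: ✗
txn_id=93: ✓ → 3637
txn_id=94: ✓ → 4103
txn_id=95: ✗
txn_id=96: ✗
txn_id=97: ✓ → 1885
txn_id=98: ✓ → 2685
txn_id=99: ✓ → 784
refund_sum = 3637 + 4103 + 1885 + 2685 + 784 = 13094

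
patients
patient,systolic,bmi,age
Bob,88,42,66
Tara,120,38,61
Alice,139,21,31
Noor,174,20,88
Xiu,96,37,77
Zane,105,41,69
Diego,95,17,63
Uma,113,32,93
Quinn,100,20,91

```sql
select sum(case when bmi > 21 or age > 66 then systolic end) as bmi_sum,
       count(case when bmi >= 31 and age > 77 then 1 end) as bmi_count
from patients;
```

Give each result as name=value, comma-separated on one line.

[bmi_sum: bmi > 21 or age > 66]
patient=Bob: ✓ → 88
patient=Tara: ✓ → 120
patient=Alice: ✗
patient=Noor: ✓ → 174
patient=Xiu: ✓ → 96
patient=Zane: ✓ → 105
patient=Diego: ✗
patient=Uma: ✓ → 113
patient=Quinn: ✓ → 100
bmi_sum = 88 + 120 + 174 + 96 + 105 + 113 + 100 = 796
—
[bmi_count: bmi >= 31 and age > 77]
patient=Bob: ✗
patient=Tara: ✗
patient=Alice: ✗
patient=Noor: ✗
patient=Xiu: ✗
patient=Zane: ✗
patient=Diego: ✗
patient=Uma: ✓ → 1
patient=Quinn: ✗
bmi_count = COUNT(1) = 1

bmi_sum=796, bmi_count=1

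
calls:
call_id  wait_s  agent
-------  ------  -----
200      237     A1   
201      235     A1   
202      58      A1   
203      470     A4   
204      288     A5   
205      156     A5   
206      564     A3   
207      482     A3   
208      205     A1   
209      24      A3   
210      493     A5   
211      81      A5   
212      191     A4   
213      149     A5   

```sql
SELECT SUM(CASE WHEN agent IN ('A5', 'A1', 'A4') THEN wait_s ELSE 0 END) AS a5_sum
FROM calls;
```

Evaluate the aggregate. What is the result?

call_id=200: ✓ → 237
call_id=201: ✓ → 235
call_id=202: ✓ → 58
call_id=203: ✓ → 470
call_id=204: ✓ → 288
call_id=205: ✓ → 156
call_id=206: ✗
call_id=207: ✗
call_id=208: ✓ → 205
call_id=209: ✗
call_id=210: ✓ → 493
call_id=211: ✓ → 81
call_id=212: ✓ → 191
call_id=213: ✓ → 149
a5_sum = 237 + 235 + 58 + 470 + 288 + 156 + 205 + 493 + 81 + 191 + 149 = 2563

2563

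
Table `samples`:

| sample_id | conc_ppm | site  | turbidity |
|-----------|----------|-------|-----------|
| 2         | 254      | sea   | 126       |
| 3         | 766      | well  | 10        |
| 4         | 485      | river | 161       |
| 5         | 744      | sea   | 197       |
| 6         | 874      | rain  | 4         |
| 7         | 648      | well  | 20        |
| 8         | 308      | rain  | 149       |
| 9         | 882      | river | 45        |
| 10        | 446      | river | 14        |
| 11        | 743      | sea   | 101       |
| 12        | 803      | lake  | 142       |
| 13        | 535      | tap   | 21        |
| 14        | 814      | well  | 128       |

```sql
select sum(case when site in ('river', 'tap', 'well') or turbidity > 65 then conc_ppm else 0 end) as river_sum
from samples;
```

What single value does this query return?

sample_id=2: ✓ → 254
sample_id=3: ✓ → 766
sample_id=4: ✓ → 485
sample_id=5: ✓ → 744
sample_id=6: ✗
sample_id=7: ✓ → 648
sample_id=8: ✓ → 308
sample_id=9: ✓ → 882
sample_id=10: ✓ → 446
sample_id=11: ✓ → 743
sample_id=12: ✓ → 803
sample_id=13: ✓ → 535
sample_id=14: ✓ → 814
river_sum = 254 + 766 + 485 + 744 + 648 + 308 + 882 + 446 + 743 + 803 + 535 + 814 = 7428

7428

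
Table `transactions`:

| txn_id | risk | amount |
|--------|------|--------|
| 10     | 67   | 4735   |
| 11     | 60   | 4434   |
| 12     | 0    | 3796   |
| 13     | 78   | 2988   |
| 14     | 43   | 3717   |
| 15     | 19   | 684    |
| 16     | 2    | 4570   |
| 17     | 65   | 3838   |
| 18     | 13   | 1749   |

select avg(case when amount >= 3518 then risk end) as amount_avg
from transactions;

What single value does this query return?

39.5

txn_id=10: ✓ → 67
txn_id=11: ✓ → 60
txn_id=12: ✓ → 0
txn_id=13: ✗
txn_id=14: ✓ → 43
txn_id=15: ✗
txn_id=16: ✓ → 2
txn_id=17: ✓ → 65
txn_id=18: ✗
amount_avg = (67 + 60 + 0 + 43 + 2 + 65) / 6 = 39.5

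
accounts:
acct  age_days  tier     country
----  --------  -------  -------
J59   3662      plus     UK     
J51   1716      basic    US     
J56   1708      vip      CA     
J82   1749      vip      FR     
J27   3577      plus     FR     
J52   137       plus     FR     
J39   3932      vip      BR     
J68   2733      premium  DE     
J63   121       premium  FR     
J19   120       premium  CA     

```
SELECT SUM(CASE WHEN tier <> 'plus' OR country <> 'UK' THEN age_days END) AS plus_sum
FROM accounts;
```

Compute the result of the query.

acct=J59: ✗
acct=J51: ✓ → 1716
acct=J56: ✓ → 1708
acct=J82: ✓ → 1749
acct=J27: ✓ → 3577
acct=J52: ✓ → 137
acct=J39: ✓ → 3932
acct=J68: ✓ → 2733
acct=J63: ✓ → 121
acct=J19: ✓ → 120
plus_sum = 1716 + 1708 + 1749 + 3577 + 137 + 3932 + 2733 + 121 + 120 = 15793

15793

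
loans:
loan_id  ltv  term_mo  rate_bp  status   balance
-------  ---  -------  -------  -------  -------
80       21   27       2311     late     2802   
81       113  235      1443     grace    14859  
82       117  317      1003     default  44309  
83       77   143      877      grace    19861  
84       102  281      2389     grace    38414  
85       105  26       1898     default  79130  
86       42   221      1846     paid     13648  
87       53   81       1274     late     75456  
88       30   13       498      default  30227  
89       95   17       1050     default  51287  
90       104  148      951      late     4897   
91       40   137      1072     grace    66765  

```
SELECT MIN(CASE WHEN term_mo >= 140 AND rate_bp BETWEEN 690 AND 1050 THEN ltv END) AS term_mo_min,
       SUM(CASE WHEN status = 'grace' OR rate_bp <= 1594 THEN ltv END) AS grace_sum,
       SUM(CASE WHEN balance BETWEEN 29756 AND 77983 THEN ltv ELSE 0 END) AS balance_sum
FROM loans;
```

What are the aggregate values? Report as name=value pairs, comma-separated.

[term_mo_min: term_mo >= 140 AND rate_bp BETWEEN 690 AND 1050]
loan_id=80: ✗
loan_id=81: ✗
loan_id=82: ✓ → 117
loan_id=83: ✓ → 77
loan_id=84: ✗
loan_id=85: ✗
loan_id=86: ✗
loan_id=87: ✗
loan_id=88: ✗
loan_id=89: ✗
loan_id=90: ✓ → 104
loan_id=91: ✗
term_mo_min = MIN(117, 77, 104) = 77
—
[grace_sum: status = 'grace' OR rate_bp <= 1594]
loan_id=80: ✗
loan_id=81: ✓ → 113
loan_id=82: ✓ → 117
loan_id=83: ✓ → 77
loan_id=84: ✓ → 102
loan_id=85: ✗
loan_id=86: ✗
loan_id=87: ✓ → 53
loan_id=88: ✓ → 30
loan_id=89: ✓ → 95
loan_id=90: ✓ → 104
loan_id=91: ✓ → 40
grace_sum = 113 + 117 + 77 + 102 + 53 + 30 + 95 + 104 + 40 = 731
—
[balance_sum: balance BETWEEN 29756 AND 77983]
loan_id=80: ✗
loan_id=81: ✗
loan_id=82: ✓ → 117
loan_id=83: ✗
loan_id=84: ✓ → 102
loan_id=85: ✗
loan_id=86: ✗
loan_id=87: ✓ → 53
loan_id=88: ✓ → 30
loan_id=89: ✓ → 95
loan_id=90: ✗
loan_id=91: ✓ → 40
balance_sum = 117 + 102 + 53 + 30 + 95 + 40 = 437

term_mo_min=77, grace_sum=731, balance_sum=437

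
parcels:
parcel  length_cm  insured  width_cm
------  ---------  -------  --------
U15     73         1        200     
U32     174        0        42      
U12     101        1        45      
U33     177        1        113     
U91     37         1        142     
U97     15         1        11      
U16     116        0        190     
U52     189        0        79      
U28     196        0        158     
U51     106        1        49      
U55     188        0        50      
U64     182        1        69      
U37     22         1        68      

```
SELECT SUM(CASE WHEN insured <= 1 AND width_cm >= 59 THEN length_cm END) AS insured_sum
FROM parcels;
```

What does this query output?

parcel=U15: ✓ → 73
parcel=U32: ✗
parcel=U12: ✗
parcel=U33: ✓ → 177
parcel=U91: ✓ → 37
parcel=U97: ✗
parcel=U16: ✓ → 116
parcel=U52: ✓ → 189
parcel=U28: ✓ → 196
parcel=U51: ✗
parcel=U55: ✗
parcel=U64: ✓ → 182
parcel=U37: ✓ → 22
insured_sum = 73 + 177 + 37 + 116 + 189 + 196 + 182 + 22 = 992

992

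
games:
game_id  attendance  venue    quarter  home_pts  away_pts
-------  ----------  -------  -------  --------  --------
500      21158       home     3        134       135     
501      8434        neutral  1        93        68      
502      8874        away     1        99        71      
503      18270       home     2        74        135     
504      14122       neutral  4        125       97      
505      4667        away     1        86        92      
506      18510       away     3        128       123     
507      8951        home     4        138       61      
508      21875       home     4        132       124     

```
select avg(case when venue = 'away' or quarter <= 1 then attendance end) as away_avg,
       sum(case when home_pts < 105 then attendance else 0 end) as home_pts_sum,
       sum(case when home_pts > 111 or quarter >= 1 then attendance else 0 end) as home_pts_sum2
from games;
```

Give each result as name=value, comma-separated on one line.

away_avg=10121.25, home_pts_sum=40245, home_pts_sum2=124861

[away_avg: venue = 'away' or quarter <= 1]
game_id=500: ✗
game_id=501: ✓ → 8434
game_id=502: ✓ → 8874
game_id=503: ✗
game_id=504: ✗
game_id=505: ✓ → 4667
game_id=506: ✓ → 18510
game_id=507: ✗
game_id=508: ✗
away_avg = (8434 + 8874 + 4667 + 18510) / 4 = 10121.25
—
[home_pts_sum: home_pts < 105]
game_id=500: ✗
game_id=501: ✓ → 8434
game_id=502: ✓ → 8874
game_id=503: ✓ → 18270
game_id=504: ✗
game_id=505: ✓ → 4667
game_id=506: ✗
game_id=507: ✗
game_id=508: ✗
home_pts_sum = 8434 + 8874 + 18270 + 4667 = 40245
—
[home_pts_sum2: home_pts > 111 or quarter >= 1]
game_id=500: ✓ → 21158
game_id=501: ✓ → 8434
game_id=502: ✓ → 8874
game_id=503: ✓ → 18270
game_id=504: ✓ → 14122
game_id=505: ✓ → 4667
game_id=506: ✓ → 18510
game_id=507: ✓ → 8951
game_id=508: ✓ → 21875
home_pts_sum2 = 21158 + 8434 + 8874 + 18270 + 14122 + 4667 + 18510 + 8951 + 21875 = 124861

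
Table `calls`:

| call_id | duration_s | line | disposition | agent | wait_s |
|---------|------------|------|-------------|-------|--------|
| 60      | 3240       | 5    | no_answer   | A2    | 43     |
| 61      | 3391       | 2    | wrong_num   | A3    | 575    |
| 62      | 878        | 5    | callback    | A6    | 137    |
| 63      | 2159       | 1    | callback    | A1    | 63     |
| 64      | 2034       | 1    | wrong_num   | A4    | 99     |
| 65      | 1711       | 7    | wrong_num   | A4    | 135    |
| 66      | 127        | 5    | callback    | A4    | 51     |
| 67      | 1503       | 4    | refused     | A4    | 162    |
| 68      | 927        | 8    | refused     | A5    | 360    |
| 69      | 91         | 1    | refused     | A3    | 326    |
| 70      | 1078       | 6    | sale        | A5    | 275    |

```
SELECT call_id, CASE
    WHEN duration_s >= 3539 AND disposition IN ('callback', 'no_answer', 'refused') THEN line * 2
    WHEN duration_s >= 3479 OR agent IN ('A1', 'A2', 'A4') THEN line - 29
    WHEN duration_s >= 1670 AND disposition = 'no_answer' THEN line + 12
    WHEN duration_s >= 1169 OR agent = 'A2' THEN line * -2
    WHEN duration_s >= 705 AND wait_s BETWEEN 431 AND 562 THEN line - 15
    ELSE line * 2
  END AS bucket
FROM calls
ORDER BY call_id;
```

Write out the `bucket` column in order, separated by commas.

call_id=60: duration_s >= 3479 OR agent IN ('A1', 'A2', 'A4') → -24
call_id=61: duration_s >= 1169 OR agent = 'A2' → -4
call_id=62: ELSE → 10
call_id=63: duration_s >= 3479 OR agent IN ('A1', 'A2', 'A4') → -28
call_id=64: duration_s >= 3479 OR agent IN ('A1', 'A2', 'A4') → -28
call_id=65: duration_s >= 3479 OR agent IN ('A1', 'A2', 'A4') → -22
call_id=66: duration_s >= 3479 OR agent IN ('A1', 'A2', 'A4') → -24
call_id=67: duration_s >= 3479 OR agent IN ('A1', 'A2', 'A4') → -25
call_id=68: ELSE → 16
call_id=69: ELSE → 2
call_id=70: ELSE → 12

-24, -4, 10, -28, -28, -22, -24, -25, 16, 2, 12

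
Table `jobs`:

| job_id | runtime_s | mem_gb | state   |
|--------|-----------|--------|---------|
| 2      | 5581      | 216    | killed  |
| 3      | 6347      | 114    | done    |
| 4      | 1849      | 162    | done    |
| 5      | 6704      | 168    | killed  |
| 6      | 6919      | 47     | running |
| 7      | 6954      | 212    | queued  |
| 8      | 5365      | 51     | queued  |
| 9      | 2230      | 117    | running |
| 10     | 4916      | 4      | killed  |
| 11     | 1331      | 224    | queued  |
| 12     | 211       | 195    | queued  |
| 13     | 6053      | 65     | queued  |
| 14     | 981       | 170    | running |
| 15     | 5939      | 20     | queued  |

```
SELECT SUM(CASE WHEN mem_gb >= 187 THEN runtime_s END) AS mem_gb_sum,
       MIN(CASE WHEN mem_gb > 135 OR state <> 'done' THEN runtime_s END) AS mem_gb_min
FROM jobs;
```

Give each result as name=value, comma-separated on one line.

[mem_gb_sum: mem_gb >= 187]
job_id=2: ✓ → 5581
job_id=3: ✗
job_id=4: ✗
job_id=5: ✗
job_id=6: ✗
job_id=7: ✓ → 6954
job_id=8: ✗
job_id=9: ✗
job_id=10: ✗
job_id=11: ✓ → 1331
job_id=12: ✓ → 211
job_id=13: ✗
job_id=14: ✗
job_id=15: ✗
mem_gb_sum = 5581 + 6954 + 1331 + 211 = 14077
—
[mem_gb_min: mem_gb > 135 OR state <> 'done']
job_id=2: ✓ → 5581
job_id=3: ✗
job_id=4: ✓ → 1849
job_id=5: ✓ → 6704
job_id=6: ✓ → 6919
job_id=7: ✓ → 6954
job_id=8: ✓ → 5365
job_id=9: ✓ → 2230
job_id=10: ✓ → 4916
job_id=11: ✓ → 1331
job_id=12: ✓ → 211
job_id=13: ✓ → 6053
job_id=14: ✓ → 981
job_id=15: ✓ → 5939
mem_gb_min = MIN(5581, 1849, 6704, 6919, 6954, 5365, 2230, 4916, 1331, 211, 6053, 981, 5939) = 211

mem_gb_sum=14077, mem_gb_min=211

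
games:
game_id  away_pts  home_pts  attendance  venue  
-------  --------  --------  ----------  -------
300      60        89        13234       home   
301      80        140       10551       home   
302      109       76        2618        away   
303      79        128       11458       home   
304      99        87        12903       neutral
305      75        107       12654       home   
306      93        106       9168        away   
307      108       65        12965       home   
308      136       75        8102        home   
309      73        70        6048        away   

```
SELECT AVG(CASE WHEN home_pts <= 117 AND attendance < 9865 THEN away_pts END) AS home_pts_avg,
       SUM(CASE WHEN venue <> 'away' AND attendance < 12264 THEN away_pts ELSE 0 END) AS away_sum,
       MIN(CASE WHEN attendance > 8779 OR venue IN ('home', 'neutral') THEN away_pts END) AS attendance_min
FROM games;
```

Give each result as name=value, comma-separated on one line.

home_pts_avg=102.75, away_sum=295, attendance_min=60

[home_pts_avg: home_pts <= 117 AND attendance < 9865]
game_id=300: ✗
game_id=301: ✗
game_id=302: ✓ → 109
game_id=303: ✗
game_id=304: ✗
game_id=305: ✗
game_id=306: ✓ → 93
game_id=307: ✗
game_id=308: ✓ → 136
game_id=309: ✓ → 73
home_pts_avg = (109 + 93 + 136 + 73) / 4 = 102.75
—
[away_sum: venue <> 'away' AND attendance < 12264]
game_id=300: ✗
game_id=301: ✓ → 80
game_id=302: ✗
game_id=303: ✓ → 79
game_id=304: ✗
game_id=305: ✗
game_id=306: ✗
game_id=307: ✗
game_id=308: ✓ → 136
game_id=309: ✗
away_sum = 80 + 79 + 136 = 295
—
[attendance_min: attendance > 8779 OR venue IN ('home', 'neutral')]
game_id=300: ✓ → 60
game_id=301: ✓ → 80
game_id=302: ✗
game_id=303: ✓ → 79
game_id=304: ✓ → 99
game_id=305: ✓ → 75
game_id=306: ✓ → 93
game_id=307: ✓ → 108
game_id=308: ✓ → 136
game_id=309: ✗
attendance_min = MIN(60, 80, 79, 99, 75, 93, 108, 136) = 60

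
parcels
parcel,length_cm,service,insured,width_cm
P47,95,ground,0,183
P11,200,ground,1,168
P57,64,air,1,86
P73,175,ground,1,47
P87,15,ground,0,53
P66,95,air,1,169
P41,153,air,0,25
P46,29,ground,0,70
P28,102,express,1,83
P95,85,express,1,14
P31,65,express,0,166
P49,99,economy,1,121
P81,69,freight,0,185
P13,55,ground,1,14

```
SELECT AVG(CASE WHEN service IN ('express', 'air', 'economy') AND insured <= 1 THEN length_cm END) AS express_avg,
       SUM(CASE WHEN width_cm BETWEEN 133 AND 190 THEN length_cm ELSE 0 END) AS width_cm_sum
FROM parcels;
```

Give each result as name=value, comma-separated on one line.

[express_avg: service IN ('express', 'air', 'economy') AND insured <= 1]
parcel=P47: ✗
parcel=P11: ✗
parcel=P57: ✓ → 64
parcel=P73: ✗
parcel=P87: ✗
parcel=P66: ✓ → 95
parcel=P41: ✓ → 153
parcel=P46: ✗
parcel=P28: ✓ → 102
parcel=P95: ✓ → 85
parcel=P31: ✓ → 65
parcel=P49: ✓ → 99
parcel=P81: ✗
parcel=P13: ✗
express_avg = (64 + 95 + 153 + 102 + 85 + 65 + 99) / 7 = 94.7142857143
—
[width_cm_sum: width_cm BETWEEN 133 AND 190]
parcel=P47: ✓ → 95
parcel=P11: ✓ → 200
parcel=P57: ✗
parcel=P73: ✗
parcel=P87: ✗
parcel=P66: ✓ → 95
parcel=P41: ✗
parcel=P46: ✗
parcel=P28: ✗
parcel=P95: ✗
parcel=P31: ✓ → 65
parcel=P49: ✗
parcel=P81: ✓ → 69
parcel=P13: ✗
width_cm_sum = 95 + 200 + 95 + 65 + 69 = 524

express_avg=94.7142857143, width_cm_sum=524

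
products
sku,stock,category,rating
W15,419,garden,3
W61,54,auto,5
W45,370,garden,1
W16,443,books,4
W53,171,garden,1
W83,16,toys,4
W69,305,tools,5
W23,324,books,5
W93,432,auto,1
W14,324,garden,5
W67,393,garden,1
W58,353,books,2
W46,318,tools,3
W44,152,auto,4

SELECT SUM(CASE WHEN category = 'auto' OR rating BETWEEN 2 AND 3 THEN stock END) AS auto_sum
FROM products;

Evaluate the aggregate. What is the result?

sku=W15: ✓ → 419
sku=W61: ✓ → 54
sku=W45: ✗
sku=W16: ✗
sku=W53: ✗
sku=W83: ✗
sku=W69: ✗
sku=W23: ✗
sku=W93: ✓ → 432
sku=W14: ✗
sku=W67: ✗
sku=W58: ✓ → 353
sku=W46: ✓ → 318
sku=W44: ✓ → 152
auto_sum = 419 + 54 + 432 + 353 + 318 + 152 = 1728

1728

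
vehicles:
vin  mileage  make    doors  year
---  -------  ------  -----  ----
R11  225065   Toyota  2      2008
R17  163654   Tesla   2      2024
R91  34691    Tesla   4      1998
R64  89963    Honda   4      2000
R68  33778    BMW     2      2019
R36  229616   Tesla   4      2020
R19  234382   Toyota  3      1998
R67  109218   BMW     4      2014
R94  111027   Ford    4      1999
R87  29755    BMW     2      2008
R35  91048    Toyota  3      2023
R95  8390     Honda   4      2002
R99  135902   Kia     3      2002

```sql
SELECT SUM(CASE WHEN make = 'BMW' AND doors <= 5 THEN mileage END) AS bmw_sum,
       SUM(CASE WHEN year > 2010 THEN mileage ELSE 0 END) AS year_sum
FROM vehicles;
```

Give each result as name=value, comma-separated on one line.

bmw_sum=172751, year_sum=627314

[bmw_sum: make = 'BMW' AND doors <= 5]
vin=R11: ✗
vin=R17: ✗
vin=R91: ✗
vin=R64: ✗
vin=R68: ✓ → 33778
vin=R36: ✗
vin=R19: ✗
vin=R67: ✓ → 109218
vin=R94: ✗
vin=R87: ✓ → 29755
vin=R35: ✗
vin=R95: ✗
vin=R99: ✗
bmw_sum = 33778 + 109218 + 29755 = 172751
—
[year_sum: year > 2010]
vin=R11: ✗
vin=R17: ✓ → 163654
vin=R91: ✗
vin=R64: ✗
vin=R68: ✓ → 33778
vin=R36: ✓ → 229616
vin=R19: ✗
vin=R67: ✓ → 109218
vin=R94: ✗
vin=R87: ✗
vin=R35: ✓ → 91048
vin=R95: ✗
vin=R99: ✗
year_sum = 163654 + 33778 + 229616 + 109218 + 91048 = 627314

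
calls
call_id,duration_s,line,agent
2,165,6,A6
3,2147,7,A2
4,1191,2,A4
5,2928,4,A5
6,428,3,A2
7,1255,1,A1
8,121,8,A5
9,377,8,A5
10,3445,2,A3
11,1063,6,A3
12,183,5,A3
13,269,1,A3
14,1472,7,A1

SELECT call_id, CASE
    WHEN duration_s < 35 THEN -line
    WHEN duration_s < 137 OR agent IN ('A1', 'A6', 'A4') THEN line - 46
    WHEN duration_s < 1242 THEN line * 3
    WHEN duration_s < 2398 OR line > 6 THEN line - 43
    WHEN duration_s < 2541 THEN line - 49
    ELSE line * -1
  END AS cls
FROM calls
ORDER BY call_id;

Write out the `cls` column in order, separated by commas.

-40, -36, -44, -4, 9, -45, -38, 24, -2, 18, 15, 3, -39

call_id=2: duration_s < 137 OR agent IN ('A1', 'A6', 'A4') → -40
call_id=3: duration_s < 2398 OR line > 6 → -36
call_id=4: duration_s < 137 OR agent IN ('A1', 'A6', 'A4') → -44
call_id=5: ELSE → -4
call_id=6: duration_s < 1242 → 9
call_id=7: duration_s < 137 OR agent IN ('A1', 'A6', 'A4') → -45
call_id=8: duration_s < 137 OR agent IN ('A1', 'A6', 'A4') → -38
call_id=9: duration_s < 1242 → 24
call_id=10: ELSE → -2
call_id=11: duration_s < 1242 → 18
call_id=12: duration_s < 1242 → 15
call_id=13: duration_s < 1242 → 3
call_id=14: duration_s < 137 OR agent IN ('A1', 'A6', 'A4') → -39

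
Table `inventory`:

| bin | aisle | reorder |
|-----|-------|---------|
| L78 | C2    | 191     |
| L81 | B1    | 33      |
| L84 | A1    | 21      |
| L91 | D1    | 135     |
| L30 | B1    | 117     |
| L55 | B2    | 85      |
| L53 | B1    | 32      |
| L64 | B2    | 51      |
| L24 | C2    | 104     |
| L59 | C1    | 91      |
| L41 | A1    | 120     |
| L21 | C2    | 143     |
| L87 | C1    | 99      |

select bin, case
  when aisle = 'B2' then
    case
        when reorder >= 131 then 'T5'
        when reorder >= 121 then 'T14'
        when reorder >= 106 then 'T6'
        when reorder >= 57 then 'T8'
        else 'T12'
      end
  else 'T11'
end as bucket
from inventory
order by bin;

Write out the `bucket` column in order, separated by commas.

bin=L21: aisle='C2' → outer ELSE → T11
bin=L24: aisle='C2' → outer ELSE → T11
bin=L30: aisle='B1' → outer ELSE → T11
bin=L41: aisle='A1' → outer ELSE → T11
bin=L53: aisle='B1' → outer ELSE → T11
bin=L55: aisle='B2' → inner[reorder >= 57] → T8
bin=L59: aisle='C1' → outer ELSE → T11
bin=L64: aisle='B2' → inner[ELSE] → T12
bin=L78: aisle='C2' → outer ELSE → T11
bin=L81: aisle='B1' → outer ELSE → T11
bin=L84: aisle='A1' → outer ELSE → T11
bin=L87: aisle='C1' → outer ELSE → T11
bin=L91: aisle='D1' → outer ELSE → T11

T11, T11, T11, T11, T11, T8, T11, T12, T11, T11, T11, T11, T11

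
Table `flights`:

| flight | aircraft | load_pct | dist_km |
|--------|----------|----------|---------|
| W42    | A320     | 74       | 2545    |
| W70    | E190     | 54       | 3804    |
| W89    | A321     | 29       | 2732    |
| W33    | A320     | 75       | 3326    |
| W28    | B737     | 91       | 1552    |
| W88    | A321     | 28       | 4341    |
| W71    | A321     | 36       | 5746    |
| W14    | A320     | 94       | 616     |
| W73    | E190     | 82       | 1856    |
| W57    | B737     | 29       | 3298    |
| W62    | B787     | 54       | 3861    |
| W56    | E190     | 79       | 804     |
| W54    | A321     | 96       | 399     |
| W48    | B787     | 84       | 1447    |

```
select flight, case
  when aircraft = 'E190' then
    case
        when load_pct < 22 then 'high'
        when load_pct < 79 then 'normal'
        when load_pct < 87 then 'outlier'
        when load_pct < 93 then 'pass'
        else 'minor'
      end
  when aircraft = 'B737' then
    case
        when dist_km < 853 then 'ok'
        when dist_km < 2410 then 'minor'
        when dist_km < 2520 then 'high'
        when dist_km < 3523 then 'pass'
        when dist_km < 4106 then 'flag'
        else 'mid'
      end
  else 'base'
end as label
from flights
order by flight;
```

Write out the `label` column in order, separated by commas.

base, minor, base, base, base, base, outlier, pass, base, normal, base, outlier, base, base

flight=W14: aircraft='A320' → outer ELSE → base
flight=W28: aircraft='B737' → inner[dist_km < 2410] → minor
flight=W33: aircraft='A320' → outer ELSE → base
flight=W42: aircraft='A320' → outer ELSE → base
flight=W48: aircraft='B787' → outer ELSE → base
flight=W54: aircraft='A321' → outer ELSE → base
flight=W56: aircraft='E190' → inner[load_pct < 87] → outlier
flight=W57: aircraft='B737' → inner[dist_km < 3523] → pass
flight=W62: aircraft='B787' → outer ELSE → base
flight=W70: aircraft='E190' → inner[load_pct < 79] → normal
flight=W71: aircraft='A321' → outer ELSE → base
flight=W73: aircraft='E190' → inner[load_pct < 87] → outlier
flight=W88: aircraft='A321' → outer ELSE → base
flight=W89: aircraft='A321' → outer ELSE → base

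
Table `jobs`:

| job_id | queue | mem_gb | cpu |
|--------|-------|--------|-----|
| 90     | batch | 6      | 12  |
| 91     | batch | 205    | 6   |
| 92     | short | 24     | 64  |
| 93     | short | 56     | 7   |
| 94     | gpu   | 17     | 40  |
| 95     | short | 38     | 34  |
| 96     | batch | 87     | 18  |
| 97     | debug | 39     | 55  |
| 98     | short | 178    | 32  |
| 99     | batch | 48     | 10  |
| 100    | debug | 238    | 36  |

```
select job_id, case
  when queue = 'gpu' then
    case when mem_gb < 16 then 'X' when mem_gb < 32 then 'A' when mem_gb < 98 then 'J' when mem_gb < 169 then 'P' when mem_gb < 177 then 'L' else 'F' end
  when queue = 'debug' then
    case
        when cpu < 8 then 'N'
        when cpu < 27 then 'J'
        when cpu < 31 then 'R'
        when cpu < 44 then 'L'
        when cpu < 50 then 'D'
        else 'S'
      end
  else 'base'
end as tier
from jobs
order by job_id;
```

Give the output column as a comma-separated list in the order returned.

base, base, base, base, A, base, base, S, base, base, L

job_id=90: queue='batch' → outer ELSE → base
job_id=91: queue='batch' → outer ELSE → base
job_id=92: queue='short' → outer ELSE → base
job_id=93: queue='short' → outer ELSE → base
job_id=94: queue='gpu' → inner[mem_gb < 32] → A
job_id=95: queue='short' → outer ELSE → base
job_id=96: queue='batch' → outer ELSE → base
job_id=97: queue='debug' → inner[ELSE] → S
job_id=98: queue='short' → outer ELSE → base
job_id=99: queue='batch' → outer ELSE → base
job_id=100: queue='debug' → inner[cpu < 44] → L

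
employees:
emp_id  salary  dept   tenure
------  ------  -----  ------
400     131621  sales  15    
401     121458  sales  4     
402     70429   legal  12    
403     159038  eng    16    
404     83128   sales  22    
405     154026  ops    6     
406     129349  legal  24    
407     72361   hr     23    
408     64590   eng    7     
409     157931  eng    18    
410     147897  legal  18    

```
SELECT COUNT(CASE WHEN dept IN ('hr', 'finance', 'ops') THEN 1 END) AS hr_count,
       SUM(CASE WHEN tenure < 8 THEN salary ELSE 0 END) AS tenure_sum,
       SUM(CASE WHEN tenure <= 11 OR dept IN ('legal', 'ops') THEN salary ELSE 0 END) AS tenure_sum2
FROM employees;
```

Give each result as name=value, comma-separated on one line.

[hr_count: dept IN ('hr', 'finance', 'ops')]
emp_id=400: ✗
emp_id=401: ✗
emp_id=402: ✗
emp_id=403: ✗
emp_id=404: ✗
emp_id=405: ✓ → 1
emp_id=406: ✗
emp_id=407: ✓ → 1
emp_id=408: ✗
emp_id=409: ✗
emp_id=410: ✗
hr_count = COUNT(1, 1) = 2
—
[tenure_sum: tenure < 8]
emp_id=400: ✗
emp_id=401: ✓ → 121458
emp_id=402: ✗
emp_id=403: ✗
emp_id=404: ✗
emp_id=405: ✓ → 154026
emp_id=406: ✗
emp_id=407: ✗
emp_id=408: ✓ → 64590
emp_id=409: ✗
emp_id=410: ✗
tenure_sum = 121458 + 154026 + 64590 = 340074
—
[tenure_sum2: tenure <= 11 OR dept IN ('legal', 'ops')]
emp_id=400: ✗
emp_id=401: ✓ → 121458
emp_id=402: ✓ → 70429
emp_id=403: ✗
emp_id=404: ✗
emp_id=405: ✓ → 154026
emp_id=406: ✓ → 129349
emp_id=407: ✗
emp_id=408: ✓ → 64590
emp_id=409: ✗
emp_id=410: ✓ → 147897
tenure_sum2 = 121458 + 70429 + 154026 + 129349 + 64590 + 147897 = 687749

hr_count=2, tenure_sum=340074, tenure_sum2=687749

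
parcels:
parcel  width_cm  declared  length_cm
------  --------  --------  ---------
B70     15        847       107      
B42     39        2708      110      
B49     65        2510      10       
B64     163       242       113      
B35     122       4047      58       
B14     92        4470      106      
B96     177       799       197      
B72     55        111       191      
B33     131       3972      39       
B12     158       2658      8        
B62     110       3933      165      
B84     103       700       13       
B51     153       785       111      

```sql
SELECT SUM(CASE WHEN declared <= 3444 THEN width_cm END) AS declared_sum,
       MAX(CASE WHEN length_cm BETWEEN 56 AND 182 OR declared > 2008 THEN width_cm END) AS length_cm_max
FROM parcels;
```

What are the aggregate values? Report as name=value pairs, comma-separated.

[declared_sum: declared <= 3444]
parcel=B70: ✓ → 15
parcel=B42: ✓ → 39
parcel=B49: ✓ → 65
parcel=B64: ✓ → 163
parcel=B35: ✗
parcel=B14: ✗
parcel=B96: ✓ → 177
parcel=B72: ✓ → 55
parcel=B33: ✗
parcel=B12: ✓ → 158
parcel=B62: ✗
parcel=B84: ✓ → 103
parcel=B51: ✓ → 153
declared_sum = 15 + 39 + 65 + 163 + 177 + 55 + 158 + 103 + 153 = 928
—
[length_cm_max: length_cm BETWEEN 56 AND 182 OR declared > 2008]
parcel=B70: ✓ → 15
parcel=B42: ✓ → 39
parcel=B49: ✓ → 65
parcel=B64: ✓ → 163
parcel=B35: ✓ → 122
parcel=B14: ✓ → 92
parcel=B96: ✗
parcel=B72: ✗
parcel=B33: ✓ → 131
parcel=B12: ✓ → 158
parcel=B62: ✓ → 110
parcel=B84: ✗
parcel=B51: ✓ → 153
length_cm_max = MAX(15, 39, 65, 163, 122, 92, 131, 158, 110, 153) = 163

declared_sum=928, length_cm_max=163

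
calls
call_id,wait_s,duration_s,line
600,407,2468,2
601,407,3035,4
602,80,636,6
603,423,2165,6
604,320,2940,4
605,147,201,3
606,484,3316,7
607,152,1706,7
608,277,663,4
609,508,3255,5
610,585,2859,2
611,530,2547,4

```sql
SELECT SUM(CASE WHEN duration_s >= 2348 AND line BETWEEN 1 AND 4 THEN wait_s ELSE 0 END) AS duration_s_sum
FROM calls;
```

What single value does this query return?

2249

call_id=600: ✓ → 407
call_id=601: ✓ → 407
call_id=602: ✗
call_id=603: ✗
call_id=604: ✓ → 320
call_id=605: ✗
call_id=606: ✗
call_id=607: ✗
call_id=608: ✗
call_id=609: ✗
call_id=610: ✓ → 585
call_id=611: ✓ → 530
duration_s_sum = 407 + 407 + 320 + 585 + 530 = 2249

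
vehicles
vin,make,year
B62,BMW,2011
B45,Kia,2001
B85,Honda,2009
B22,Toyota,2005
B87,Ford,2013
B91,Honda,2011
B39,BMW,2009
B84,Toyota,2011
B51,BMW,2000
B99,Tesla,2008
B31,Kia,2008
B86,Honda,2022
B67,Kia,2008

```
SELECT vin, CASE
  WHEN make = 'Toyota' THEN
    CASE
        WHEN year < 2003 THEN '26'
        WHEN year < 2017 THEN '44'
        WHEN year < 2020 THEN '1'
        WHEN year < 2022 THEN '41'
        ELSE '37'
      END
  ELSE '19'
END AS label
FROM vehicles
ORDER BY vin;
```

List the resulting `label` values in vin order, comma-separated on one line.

vin=B22: make='Toyota' → inner[year < 2017] → 44
vin=B31: make='Kia' → outer ELSE → 19
vin=B39: make='BMW' → outer ELSE → 19
vin=B45: make='Kia' → outer ELSE → 19
vin=B51: make='BMW' → outer ELSE → 19
vin=B62: make='BMW' → outer ELSE → 19
vin=B67: make='Kia' → outer ELSE → 19
vin=B84: make='Toyota' → inner[year < 2017] → 44
vin=B85: make='Honda' → outer ELSE → 19
vin=B86: make='Honda' → outer ELSE → 19
vin=B87: make='Ford' → outer ELSE → 19
vin=B91: make='Honda' → outer ELSE → 19
vin=B99: make='Tesla' → outer ELSE → 19

44, 19, 19, 19, 19, 19, 19, 44, 19, 19, 19, 19, 19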